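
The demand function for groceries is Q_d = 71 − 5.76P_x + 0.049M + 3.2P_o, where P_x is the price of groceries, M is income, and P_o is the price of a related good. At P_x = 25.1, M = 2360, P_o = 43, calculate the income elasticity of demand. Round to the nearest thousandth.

0.644

Q_d = 71 − 5.76(25.1) + 0.049(2360) + 3.2(43) = 71 − 144.576 + 115.64 + 137.6 = 179.664.
∂Q_d/∂M = +0.049, so E_I = 0.049·(2360/179.664) ≈ 0.644.
E_I ∈ (0,1): normal good (necessity).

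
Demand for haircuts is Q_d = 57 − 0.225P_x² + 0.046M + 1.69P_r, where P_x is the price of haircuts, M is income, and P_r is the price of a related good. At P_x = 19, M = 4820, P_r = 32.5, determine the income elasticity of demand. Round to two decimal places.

First evaluate Q_d: 57 − 0.225(19)² + 0.046(4820) + 1.69(32.5) = 57 − 81.225 + 221.72 + 54.925 = 252.42.
∂Q_d/∂M = +0.046, so E_I = 0.046·(4820/252.42) ≈ 0.88.
E_I ∈ (0,1): normal good (necessity).

0.88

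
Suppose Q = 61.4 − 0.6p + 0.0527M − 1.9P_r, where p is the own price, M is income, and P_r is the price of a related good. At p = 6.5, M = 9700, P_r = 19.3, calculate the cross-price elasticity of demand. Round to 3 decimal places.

-0.069

At the given point, Q = 61.4 − 0.6(6.5) + 0.0527(9700) − 1.9(19.3) = 61.4 − 3.9 + 511.19 − 36.67 = 532.02.
∂Q/∂P_r = −1.9, so E_xy = -1.9·(19.3/532.02) ≈ -0.069.
E_xy < 0: the goods are complements.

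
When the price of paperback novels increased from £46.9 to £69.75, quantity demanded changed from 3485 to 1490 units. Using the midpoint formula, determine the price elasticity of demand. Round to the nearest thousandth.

%Δq = (1490 − 3485)/[(3485 + 1490)/2] = -1995/2487.5 ≈ -0.8020.
%Δp = (69.75 − 46.9)/[(46.9 + 69.75)/2] = 22.85/58.325 ≈ 0.3918.
Arc elasticity E = %Δq/%Δp ≈ -0.8020/0.3918 ≈ -2.047.
|E| > 1: demand is elastic over this range.

-2.047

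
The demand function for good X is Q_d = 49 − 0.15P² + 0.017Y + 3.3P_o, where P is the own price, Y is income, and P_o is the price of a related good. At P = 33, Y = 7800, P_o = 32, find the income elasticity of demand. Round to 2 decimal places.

1.07

At the given point, Q_d = 49 − 0.15(33)² + 0.017(7800) + 3.3(32) = 49 − 163.35 + 132.6 + 105.6 = 123.85.
∂Q_d/∂Y = +0.017, so E_I = 0.017·(7800/123.85) ≈ 1.07.
E_I > 1: normal good (luxury).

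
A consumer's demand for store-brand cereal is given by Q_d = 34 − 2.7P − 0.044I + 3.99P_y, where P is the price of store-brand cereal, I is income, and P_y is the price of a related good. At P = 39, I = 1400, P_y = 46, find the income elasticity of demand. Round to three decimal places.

Evaluating quantity at (P, I, P_y) gives Q_d = 34 − 2.7(39) − 0.044(1400) + 3.99(46) = 34 − 105.3 − 61.6 + 183.54 = 50.64.
∂Q_d/∂I = −0.044, so E_I = -0.044·(1400/50.64) ≈ -1.216.
E_I < 0: inferior good.

-1.216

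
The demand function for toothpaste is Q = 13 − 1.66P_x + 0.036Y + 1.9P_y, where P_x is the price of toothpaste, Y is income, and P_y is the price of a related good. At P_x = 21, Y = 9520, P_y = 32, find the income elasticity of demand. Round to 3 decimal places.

First evaluate Q: 13 − 1.66(21) + 0.036(9520) + 1.9(32) = 13 − 34.86 + 342.72 + 60.8 = 381.66.
∂Q/∂Y = +0.036, so E_I = 0.036·(9520/381.66) ≈ 0.898.
E_I ∈ (0,1): normal good (necessity).

0.898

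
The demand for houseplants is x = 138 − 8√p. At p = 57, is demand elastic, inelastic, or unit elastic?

inelastic

At p = 57, x = 77.6013.
dx/dp = −8/(2√p) = −8/(2·7.5498).
Point elasticity E = (dx/dp)·(p/x) = -0.5298 × 57/77.6013 ≈ -0.389.
|E| ≈ 0.389 < 1, so demand is inelastic.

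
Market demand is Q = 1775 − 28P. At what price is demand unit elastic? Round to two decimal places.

31.70

For linear demand Q = a − bP, E = −bP/(a − bP). |E| = 1 ⇒ bP = a − bP ⇒ P = a/(2b).
P = 1775/(2·28) ≈ 31.70.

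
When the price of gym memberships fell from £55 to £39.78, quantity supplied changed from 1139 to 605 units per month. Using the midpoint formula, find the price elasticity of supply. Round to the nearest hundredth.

%Δq = (605 − 1139)/[(1139 + 605)/2] = -534/872 ≈ -0.6124.
%ΔP = (39.78 − 55)/[(55 + 39.78)/2] = -15.22/47.39 ≈ -0.3212.
Arc elasticity E = %Δq/%ΔP ≈ -0.6124/-0.3212 ≈ 1.91.
|E| > 1: supply is elastic over this range.

1.91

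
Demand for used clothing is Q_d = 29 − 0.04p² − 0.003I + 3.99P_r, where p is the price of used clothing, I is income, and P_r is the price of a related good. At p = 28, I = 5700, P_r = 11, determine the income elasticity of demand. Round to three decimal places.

Substituting, Q_d = 29 − 0.04(28)² − 0.003(5700) + 3.99(11) = 29 − 31.36 − 17.1 + 43.89 = 24.43.
∂Q_d/∂I = −0.003, so E_I = -0.003·(5700/24.43) ≈ -0.700.
E_I < 0: inferior good.

-0.700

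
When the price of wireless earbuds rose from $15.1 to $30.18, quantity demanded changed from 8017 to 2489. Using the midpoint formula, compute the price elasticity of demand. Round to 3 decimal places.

-1.580

%Δq = (2489 − 8017)/[(8017 + 2489)/2] = -5528/5253 ≈ -1.0524.
%ΔP = (30.18 − 15.1)/[(15.1 + 30.18)/2] = 15.08/22.64 ≈ 0.6661.
Arc elasticity E = %Δq/%ΔP ≈ -1.0524/0.6661 ≈ -1.580.
|E| > 1: demand is elastic over this range.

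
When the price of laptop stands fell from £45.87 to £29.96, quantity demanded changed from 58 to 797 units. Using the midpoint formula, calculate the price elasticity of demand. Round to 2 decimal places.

-4.12

%Δq = (797 − 58)/[(58 + 797)/2] = 739/427.5 ≈ 1.7287.
%ΔP = (29.96 − 45.87)/[(45.87 + 29.96)/2] = -15.91/37.915 ≈ -0.4196.
Arc elasticity E = %Δq/%ΔP ≈ 1.7287/-0.4196 ≈ -4.12.
|E| > 1: demand is elastic over this range.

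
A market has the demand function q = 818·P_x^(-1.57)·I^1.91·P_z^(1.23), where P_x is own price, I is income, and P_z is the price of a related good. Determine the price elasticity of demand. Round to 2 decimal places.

For a Cobb–Douglas (constant-elasticity) form q = A·P_x^α·…, the elasticity with respect to P_x equals the exponent α at every point.
Here the exponent on P_x is -1.57, so the price elasticity of demand is -1.57.

-1.57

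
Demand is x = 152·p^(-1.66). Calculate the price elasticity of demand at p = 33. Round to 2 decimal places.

For a Cobb–Douglas (constant-elasticity) form x = A·p^α·…, the elasticity with respect to p equals the exponent α at every point.
Here the exponent on p is -1.66, so the price elasticity of demand is -1.66.

-1.66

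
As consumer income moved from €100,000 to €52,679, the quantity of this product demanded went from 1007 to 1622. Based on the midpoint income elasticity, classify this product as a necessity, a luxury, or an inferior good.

%ΔQ = (1622 − 1007)/[(1007+1622)/2] = 615/1314.5 ≈ 0.4679.
%ΔM = (52,679 − 100,000)/[(100,000+52,679)/2] = -47321/76339.5 ≈ -0.6199.
E_I = %ΔQ/%ΔM ≈ -0.755.
E_I < 0: inferior good.

inferior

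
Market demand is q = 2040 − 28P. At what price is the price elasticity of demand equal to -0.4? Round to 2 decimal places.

Set −bP/(a − bP) = −0.4 ⇒ bP = 0.4(a − bP) ⇒ bP(1+0.4) = 0.4·a.
P = 0.4·2040/(28·1.4) ≈ 20.82.

20.82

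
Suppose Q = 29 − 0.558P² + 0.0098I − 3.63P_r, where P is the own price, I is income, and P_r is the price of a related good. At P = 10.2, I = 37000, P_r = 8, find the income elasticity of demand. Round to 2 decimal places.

Q = 29 − 0.558(10.2)² + 0.0098(37000) − 3.63(8) = 29 − 58.0543 + 362.6 − 29.04 = 304.5057.
∂Q/∂I = +0.0098, so E_I = 0.0098·(37000/304.5057) ≈ 1.19.
E_I > 1: normal good (luxury).

1.19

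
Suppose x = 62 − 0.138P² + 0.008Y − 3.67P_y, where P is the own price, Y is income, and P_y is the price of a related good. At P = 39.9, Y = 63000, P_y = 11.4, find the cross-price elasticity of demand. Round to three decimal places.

-0.137

x = 62 − 0.138(39.9)² + 0.008(63000) − 3.67(11.4) = 62 − 219.6974 + 504 − 41.838 = 304.4646.
∂x/∂P_y = −3.67, so E_xy = -3.67·(11.4/304.4646) ≈ -0.137.
E_xy < 0: the goods are complements.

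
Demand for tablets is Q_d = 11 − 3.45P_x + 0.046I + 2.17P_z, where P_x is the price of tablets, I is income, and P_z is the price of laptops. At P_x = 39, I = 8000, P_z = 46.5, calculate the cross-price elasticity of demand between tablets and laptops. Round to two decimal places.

At the given point, Q_d = 11 − 3.45(39) + 0.046(8000) + 2.17(46.5) = 11 − 134.55 + 368 + 100.905 = 345.355.
∂Q_d/∂P_z = +2.17, so E_xy = 2.17·(46.5/345.355) ≈ 0.29.
E_xy > 0: the goods are substitutes.

0.29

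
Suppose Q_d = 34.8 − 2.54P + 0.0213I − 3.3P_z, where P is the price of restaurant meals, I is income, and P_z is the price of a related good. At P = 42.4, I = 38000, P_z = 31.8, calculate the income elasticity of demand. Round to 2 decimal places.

At the given point, Q_d = 34.8 − 2.54(42.4) + 0.0213(38000) − 3.3(31.8) = 34.8 − 107.696 + 809.4 − 104.94 = 631.564.
∂Q_d/∂I = +0.0213, so E_I = 0.0213·(38000/631.564) ≈ 1.28.
E_I > 1: normal good (luxury).

1.28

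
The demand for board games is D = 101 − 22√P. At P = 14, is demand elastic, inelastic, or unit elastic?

At P = 14, D = 18.6835.
dD/dP = −22/(2√P) = −22/(2·3.7417).
Point elasticity E = (dD/dP)·(P/D) = -2.9399 × 14/18.6835 ≈ -2.203.
|E| ≈ 2.203 > 1, so demand is elastic.

elastic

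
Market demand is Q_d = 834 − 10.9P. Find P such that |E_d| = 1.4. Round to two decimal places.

44.63

Set −bP/(a − bP) = −1.4 ⇒ bP = 1.4(a − bP) ⇒ bP(1+1.4) = 1.4·a.
P = 1.4·834/(10.9·2.4) ≈ 44.63.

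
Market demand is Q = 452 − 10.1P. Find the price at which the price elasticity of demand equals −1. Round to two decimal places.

For linear demand Q = a − bP, E = −bP/(a − bP). |E| = 1 ⇒ bP = a − bP ⇒ P = a/(2b).
P = 452/(2·10.1) ≈ 22.38.

22.38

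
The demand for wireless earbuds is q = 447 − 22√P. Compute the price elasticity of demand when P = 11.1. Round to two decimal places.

-0.10

At P = 11.1, q = 373.7033.
dq/dP = −22/(2√P) = −22/(2·3.3317).
Point elasticity E = (dq/dP)·(P/q) = -3.3017 × 11.1/373.7033 ≈ -0.10.
|E| < 1, so demand is inelastic at this price.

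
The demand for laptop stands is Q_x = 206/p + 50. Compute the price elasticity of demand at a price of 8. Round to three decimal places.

-0.340

At p = 8, Q_x = 75.75.
dQ_x/dp = −206/p² = −3.2188.
Point elasticity E = (dQ_x/dp)·(p/Q_x) = -3.2188 × 8/75.75 ≈ -0.340.
|E| < 1, so demand is inelastic at this price.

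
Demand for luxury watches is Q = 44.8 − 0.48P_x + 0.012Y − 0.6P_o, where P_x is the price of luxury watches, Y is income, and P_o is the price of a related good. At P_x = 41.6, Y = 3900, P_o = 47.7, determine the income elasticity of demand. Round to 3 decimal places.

1.088

Substituting, Q = 44.8 − 0.48(41.6) + 0.012(3900) − 0.6(47.7) = 44.8 − 19.968 + 46.8 − 28.62 = 43.012.
∂Q/∂Y = +0.012, so E_I = 0.012·(3900/43.012) ≈ 1.088.
E_I > 1: normal good (luxury).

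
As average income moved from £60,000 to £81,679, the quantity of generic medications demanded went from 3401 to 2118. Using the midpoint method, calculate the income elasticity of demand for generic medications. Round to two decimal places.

%ΔQ = (2118 − 3401)/[(3401+2118)/2] = -1283/2759.5 ≈ -0.4649.
%ΔM = (81,679 − 60,000)/[(60,000+81,679)/2] = 21679/70839.5 ≈ 0.3060.
E_I = %ΔQ/%ΔM ≈ -1.52.
E_I < 0: inferior good.

-1.52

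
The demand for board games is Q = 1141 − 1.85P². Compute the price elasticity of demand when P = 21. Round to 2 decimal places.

At P = 21, Q = 325.15.
dQ/dP = −2·1.85·P = −77.7.
Point elasticity E = (dQ/dP)·(P/Q) = -77.7 × 21/325.15 ≈ -5.02.
|E| > 1, so demand is elastic at this price.

-5.02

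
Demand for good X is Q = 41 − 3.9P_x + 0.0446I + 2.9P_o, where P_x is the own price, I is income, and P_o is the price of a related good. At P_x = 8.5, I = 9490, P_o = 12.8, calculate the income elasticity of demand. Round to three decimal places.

0.904

Evaluating quantity at (P_x, I, P_o) gives Q = 41 − 3.9(8.5) + 0.0446(9490) + 2.9(12.8) = 41 − 33.15 + 423.254 + 37.12 = 468.224.
∂Q/∂I = +0.0446, so E_I = 0.0446·(9490/468.224) ≈ 0.904.
E_I ∈ (0,1): normal good (necessity).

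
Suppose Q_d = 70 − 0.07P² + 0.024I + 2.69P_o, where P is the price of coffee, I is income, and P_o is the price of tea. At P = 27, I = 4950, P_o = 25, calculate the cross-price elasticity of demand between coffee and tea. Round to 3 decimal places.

0.328

At the given point, Q_d = 70 − 0.07(27)² + 0.024(4950) + 2.69(25) = 70 − 51.03 + 118.8 + 67.25 = 205.02.
∂Q_d/∂P_o = +2.69, so E_xy = 2.69·(25/205.02) ≈ 0.328.
E_xy > 0: the goods are substitutes.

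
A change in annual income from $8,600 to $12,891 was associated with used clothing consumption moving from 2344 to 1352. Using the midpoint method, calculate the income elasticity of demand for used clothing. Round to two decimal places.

%ΔQ = (1352 − 2344)/[(2344+1352)/2] = -992/1848 ≈ -0.5368.
%ΔI = (12,891 − 8,600)/[(8,600+12,891)/2] = 4291/10745.5 ≈ 0.3993.
E_I = %ΔQ/%ΔI ≈ -1.34.
E_I < 0: inferior good.

-1.34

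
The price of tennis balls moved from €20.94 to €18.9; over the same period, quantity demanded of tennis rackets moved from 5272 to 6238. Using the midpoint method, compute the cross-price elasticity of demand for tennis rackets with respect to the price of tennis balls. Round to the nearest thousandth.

%ΔQ_x = (6238 − 5272)/[(5272+6238)/2] = 966/5755 ≈ 0.1679.
%ΔP_y = (18.9 − 20.94)/[(20.94+18.9)/2] ≈ -0.1024.
E_xy = 0.1679/-0.1024 ≈ -1.639.
E_xy < 0, so tennis rackets and tennis balls are complements.

-1.639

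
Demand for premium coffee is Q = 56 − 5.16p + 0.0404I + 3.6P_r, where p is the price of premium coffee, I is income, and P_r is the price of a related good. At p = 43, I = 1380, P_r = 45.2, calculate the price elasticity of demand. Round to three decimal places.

Q = 56 − 5.16(43) + 0.0404(1380) + 3.6(45.2) = 56 − 221.88 + 55.752 + 162.72 = 52.592.
∂Q/∂p = −5.16, so E_p = (−5.16)·(43/52.592) ≈ -4.219.
|E_p| > 1: demand is elastic.

-4.219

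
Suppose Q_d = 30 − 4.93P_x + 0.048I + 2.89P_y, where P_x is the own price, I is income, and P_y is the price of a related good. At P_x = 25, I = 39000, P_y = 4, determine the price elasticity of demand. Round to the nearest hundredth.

First evaluate Q_d: 30 − 4.93(25) + 0.048(39000) + 2.89(4) = 30 − 123.25 + 1872 + 11.56 = 1790.31.
∂Q_d/∂P_x = −4.93, so E_p = (−4.93)·(25/1790.31) ≈ -0.07.
|E_p| < 1: demand is inelastic.

-0.07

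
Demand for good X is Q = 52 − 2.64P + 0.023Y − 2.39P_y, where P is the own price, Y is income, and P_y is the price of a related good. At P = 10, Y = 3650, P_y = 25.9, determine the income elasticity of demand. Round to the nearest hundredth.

1.76

At the given point, Q = 52 − 2.64(10) + 0.023(3650) − 2.39(25.9) = 52 − 26.4 + 83.95 − 61.901 = 47.649.
∂Q/∂Y = +0.023, so E_I = 0.023·(3650/47.649) ≈ 1.76.
E_I > 1: normal good (luxury).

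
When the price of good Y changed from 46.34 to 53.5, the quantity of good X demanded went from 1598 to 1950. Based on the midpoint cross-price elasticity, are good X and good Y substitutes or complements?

%ΔQ_x = (1950 − 1598)/[(1598+1950)/2] = 352/1774 ≈ 0.1984.
%ΔP_y = (53.5 − 46.34)/[(46.34+53.5)/2] ≈ 0.1434.
E_xy = 0.1984/0.1434 ≈ 1.383.
E_xy > 0, so the goods are substitutes.

substitutes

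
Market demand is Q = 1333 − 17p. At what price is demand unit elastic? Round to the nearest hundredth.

39.21

For linear demand Q = a − bp, E = −bp/(a − bp). |E| = 1 ⇒ bp = a − bp ⇒ p = a/(2b).
p = 1333/(2·17) ≈ 39.21.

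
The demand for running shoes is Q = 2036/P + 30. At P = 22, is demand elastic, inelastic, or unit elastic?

At P = 22, Q = 122.5455.
dQ/dP = −2036/P² = −4.2066.
Point elasticity E = (dQ/dP)·(P/Q) = -4.2066 × 22/122.5455 ≈ -0.755.
|E| ≈ 0.755 < 1, so demand is inelastic.

inelastic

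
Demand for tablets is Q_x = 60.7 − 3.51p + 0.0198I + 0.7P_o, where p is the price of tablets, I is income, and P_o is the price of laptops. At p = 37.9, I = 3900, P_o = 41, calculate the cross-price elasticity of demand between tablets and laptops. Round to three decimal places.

Q_x = 60.7 − 3.51(37.9) + 0.0198(3900) + 0.7(41) = 60.7 − 133.029 + 77.22 + 28.7 = 33.591.
∂Q_x/∂P_o = +0.7, so E_xy = 0.7·(41/33.591) ≈ 0.854.
E_xy > 0: the goods are substitutes.

0.854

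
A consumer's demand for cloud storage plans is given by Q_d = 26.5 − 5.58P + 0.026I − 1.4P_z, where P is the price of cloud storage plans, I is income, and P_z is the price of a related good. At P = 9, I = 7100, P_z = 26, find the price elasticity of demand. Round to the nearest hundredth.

Q_d = 26.5 − 5.58(9) + 0.026(7100) − 1.4(26) = 26.5 − 50.22 + 184.6 − 36.4 = 124.48.
∂Q_d/∂P = −5.58, so E_p = (−5.58)·(9/124.48) ≈ -0.40.
|E_p| < 1: demand is inelastic.

-0.40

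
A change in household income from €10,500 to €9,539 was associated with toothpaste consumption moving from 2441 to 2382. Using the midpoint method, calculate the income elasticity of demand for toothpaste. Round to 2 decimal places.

%ΔQ = (2382 − 2441)/[(2441+2382)/2] = -59/2411.5 ≈ -0.0245.
%ΔY = (9,539 − 10,500)/[(10,500+9,539)/2] = -961/10019.5 ≈ -0.0959.
E_I = %ΔQ/%ΔY ≈ 0.26.
E_I ∈ (0,1): normal good (necessity).

0.26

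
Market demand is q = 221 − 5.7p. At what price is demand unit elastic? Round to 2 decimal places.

For linear demand q = a − bp, E = −bp/(a − bp). |E| = 1 ⇒ bp = a − bp ⇒ p = a/(2b).
p = 221/(2·5.7) ≈ 19.39.

19.39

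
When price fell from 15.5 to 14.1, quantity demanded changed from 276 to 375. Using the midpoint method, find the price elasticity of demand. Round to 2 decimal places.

-3.22

%Δq = (375 − 276)/[(276 + 375)/2] = 99/325.5 ≈ 0.3041.
%ΔP = (14.1 − 15.5)/[(15.5 + 14.1)/2] = -1.4/14.8 ≈ -0.0946.
Arc elasticity E = %Δq/%ΔP ≈ 0.3041/-0.0946 ≈ -3.22.
|E| > 1: demand is elastic over this range.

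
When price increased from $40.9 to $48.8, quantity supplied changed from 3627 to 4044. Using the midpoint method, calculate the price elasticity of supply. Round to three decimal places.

%ΔQ = (4044 − 3627)/[(3627 + 4044)/2] = 417/3835.5 ≈ 0.1087.
%Δp = (48.8 − 40.9)/[(40.9 + 48.8)/2] = 7.9/44.85 ≈ 0.1761.
Arc elasticity E = %ΔQ/%Δp ≈ 0.1087/0.1761 ≈ 0.617.
|E| < 1: supply is inelastic over this range.

0.617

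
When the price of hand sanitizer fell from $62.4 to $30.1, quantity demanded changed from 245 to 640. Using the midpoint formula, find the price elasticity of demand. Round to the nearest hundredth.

%ΔQ = (640 − 245)/[(245 + 640)/2] = 395/442.5 ≈ 0.8927.
%ΔP = (30.1 − 62.4)/[(62.4 + 30.1)/2] = -32.3/46.25 ≈ -0.6984.
Arc elasticity E = %ΔQ/%ΔP ≈ 0.8927/-0.6984 ≈ -1.28.
|E| > 1: demand is elastic over this range.

-1.28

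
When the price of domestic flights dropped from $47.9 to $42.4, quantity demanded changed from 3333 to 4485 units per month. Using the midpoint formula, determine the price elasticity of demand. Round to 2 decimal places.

%ΔQ = (4485 − 3333)/[(3333 + 4485)/2] = 1152/3909 ≈ 0.2947.
%ΔP = (42.4 − 47.9)/[(47.9 + 42.4)/2] = -5.5/45.15 ≈ -0.1218.
Arc elasticity E = %ΔQ/%ΔP ≈ 0.2947/-0.1218 ≈ -2.42.
|E| > 1: demand is elastic over this range.

-2.42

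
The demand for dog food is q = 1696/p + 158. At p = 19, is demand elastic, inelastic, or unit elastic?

inelastic

At p = 19, q = 247.2632.
dq/dp = −1696/p² = −4.6981.
Point elasticity E = (dq/dp)·(p/q) = -4.6981 × 19/247.2632 ≈ -0.361.
|E| ≈ 0.361 < 1, so demand is inelastic.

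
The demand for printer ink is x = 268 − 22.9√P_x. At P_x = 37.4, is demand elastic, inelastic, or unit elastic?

At P_x = 37.4, x = 127.9538.
dx/dP_x = −22.9/(2√P_x) = −22.9/(2·6.1156).
Point elasticity E = (dx/dP_x)·(P_x/x) = -1.8723 × 37.4/127.9538 ≈ -0.547.
|E| ≈ 0.547 < 1, so demand is inelastic.

inelastic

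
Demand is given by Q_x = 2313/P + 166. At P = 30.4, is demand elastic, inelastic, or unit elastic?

inelastic

At P = 30.4, Q_x = 242.0855.
dQ_x/dP = −2313/P² = −2.5028.
Point elasticity E = (dQ_x/dP)·(P/Q_x) = -2.5028 × 30.4/242.0855 ≈ -0.314.
|E| ≈ 0.314 < 1, so demand is inelastic.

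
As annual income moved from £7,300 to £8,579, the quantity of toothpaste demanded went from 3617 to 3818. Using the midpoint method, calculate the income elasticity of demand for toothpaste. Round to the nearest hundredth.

0.34

%ΔQ = (3818 − 3617)/[(3617+3818)/2] = 201/3717.5 ≈ 0.0541.
%ΔI = (8,579 − 7,300)/[(7,300+8,579)/2] = 1279/7939.5 ≈ 0.1611.
E_I = %ΔQ/%ΔI ≈ 0.34.
E_I ∈ (0,1): normal good (necessity).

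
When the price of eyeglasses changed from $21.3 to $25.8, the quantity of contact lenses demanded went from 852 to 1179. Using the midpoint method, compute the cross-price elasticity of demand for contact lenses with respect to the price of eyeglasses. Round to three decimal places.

%ΔQ_x = (1179 − 852)/[(852+1179)/2] = 327/1015.5 ≈ 0.3220.
%ΔP_y = (25.8 − 21.3)/[(21.3+25.8)/2] ≈ 0.1911.
E_xy = 0.3220/0.1911 ≈ 1.685.
E_xy > 0, so contact lenses and eyeglasses are substitutes.

1.685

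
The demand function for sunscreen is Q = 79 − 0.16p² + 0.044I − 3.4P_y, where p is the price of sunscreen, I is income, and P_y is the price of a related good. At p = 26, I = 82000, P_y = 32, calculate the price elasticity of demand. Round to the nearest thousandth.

At the given point, Q = 79 − 0.16(26)² + 0.044(82000) − 3.4(32) = 79 − 108.16 + 3608 − 108.8 = 3470.04.
∂Q/∂p = −2·0.16·p = -8.32, so E_p = -8.32·(26/3470.04) ≈ -0.062.
|E_p| < 1: demand is inelastic.

-0.062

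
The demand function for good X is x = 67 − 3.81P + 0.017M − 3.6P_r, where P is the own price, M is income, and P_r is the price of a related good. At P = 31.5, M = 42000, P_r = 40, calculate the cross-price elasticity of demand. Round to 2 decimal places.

First evaluate x: 67 − 3.81(31.5) + 0.017(42000) − 3.6(40) = 67 − 120.015 + 714 − 144 = 516.985.
∂x/∂P_r = −3.6, so E_xy = -3.6·(40/516.985) ≈ -0.28.
E_xy < 0: the goods are complements.

-0.28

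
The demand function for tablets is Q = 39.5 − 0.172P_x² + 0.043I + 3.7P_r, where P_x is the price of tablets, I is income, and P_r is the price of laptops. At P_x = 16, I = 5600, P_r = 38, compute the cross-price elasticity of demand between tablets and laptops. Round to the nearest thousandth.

At the given point, Q = 39.5 − 0.172(16)² + 0.043(5600) + 3.7(38) = 39.5 − 44.032 + 240.8 + 140.6 = 376.868.
∂Q/∂P_r = +3.7, so E_xy = 3.7·(38/376.868) ≈ 0.373.
E_xy > 0: the goods are substitutes.

0.373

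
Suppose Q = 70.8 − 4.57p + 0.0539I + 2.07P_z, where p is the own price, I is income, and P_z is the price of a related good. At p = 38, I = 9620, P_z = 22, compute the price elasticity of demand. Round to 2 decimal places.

-0.38

Substituting, Q = 70.8 − 4.57(38) + 0.0539(9620) + 2.07(22) = 70.8 − 173.66 + 518.518 + 45.54 = 461.198.
∂Q/∂p = −4.57, so E_p = (−4.57)·(38/461.198) ≈ -0.38.
|E_p| < 1: demand is inelastic.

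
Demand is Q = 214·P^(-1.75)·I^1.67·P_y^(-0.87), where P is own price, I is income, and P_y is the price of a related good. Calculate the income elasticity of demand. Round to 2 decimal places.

For a Cobb–Douglas (constant-elasticity) form Q = A·I^α·…, the elasticity with respect to I equals the exponent α at every point.
Here the exponent on I is 1.67, so the income elasticity of demand is 1.67.

1.67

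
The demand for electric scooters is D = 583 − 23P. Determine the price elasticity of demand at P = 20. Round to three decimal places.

At P = 20, D = 123.
dD/dP = −23.
Point elasticity E = (dD/dP)·(P/D) = -23 × 20/123 ≈ -3.740.
|E| > 1, so demand is elastic at this price.

-3.740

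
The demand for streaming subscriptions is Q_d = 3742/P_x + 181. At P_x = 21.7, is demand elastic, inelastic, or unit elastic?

At P_x = 21.7, Q_d = 353.4424.
dQ_d/dP_x = −3742/P_x² = −7.9467.
Point elasticity E = (dQ_d/dP_x)·(P_x/Q_d) = -7.9467 × 21.7/353.4424 ≈ -0.488.
|E| ≈ 0.488 < 1, so demand is inelastic.

inelastic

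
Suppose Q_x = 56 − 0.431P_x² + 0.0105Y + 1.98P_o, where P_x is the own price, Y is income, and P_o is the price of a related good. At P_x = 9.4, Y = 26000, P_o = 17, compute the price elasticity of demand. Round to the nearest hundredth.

-0.23

At the given point, Q_x = 56 − 0.431(9.4)² + 0.0105(26000) + 1.98(17) = 56 − 38.0832 + 273 + 33.66 = 324.5768.
∂Q_x/∂P_x = −2·0.431·P_x = -8.1028, so E_p = -8.1028·(9.4/324.5768) ≈ -0.23.
|E_p| < 1: demand is inelastic.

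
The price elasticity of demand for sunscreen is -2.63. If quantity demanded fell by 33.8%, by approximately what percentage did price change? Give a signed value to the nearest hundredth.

%ΔQ ≈ E × %ΔP ⇒ %ΔP = %ΔQ / E = (-33.8%)/(-2.63) ≈ 12.85%.

12.85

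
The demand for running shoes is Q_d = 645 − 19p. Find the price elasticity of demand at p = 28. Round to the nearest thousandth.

-4.708

At p = 28, Q_d = 113.
dQ_d/dp = −19.
Point elasticity E = (dQ_d/dp)·(p/Q_d) = -19 × 28/113 ≈ -4.708.
|E| > 1, so demand is elastic at this price.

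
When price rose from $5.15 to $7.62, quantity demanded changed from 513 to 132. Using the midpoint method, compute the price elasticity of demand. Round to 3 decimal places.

-3.054

%ΔQ = (132 − 513)/[(513 + 132)/2] = -381/322.5 ≈ -1.1814.
%Δp = (7.62 − 5.15)/[(5.15 + 7.62)/2] = 2.47/6.385 ≈ 0.3868.
Arc elasticity E = %ΔQ/%Δp ≈ -1.1814/0.3868 ≈ -3.054.
|E| > 1: demand is elastic over this range.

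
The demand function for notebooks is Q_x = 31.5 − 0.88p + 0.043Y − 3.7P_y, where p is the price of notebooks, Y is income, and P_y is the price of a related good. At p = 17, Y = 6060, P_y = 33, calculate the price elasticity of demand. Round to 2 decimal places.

Evaluating quantity at (p, Y, P_y) gives Q_x = 31.5 − 0.88(17) + 0.043(6060) − 3.7(33) = 31.5 − 14.96 + 260.58 − 122.1 = 155.02.
∂Q_x/∂p = −0.88, so E_p = (−0.88)·(17/155.02) ≈ -0.10.
|E_p| < 1: demand is inelastic.

-0.10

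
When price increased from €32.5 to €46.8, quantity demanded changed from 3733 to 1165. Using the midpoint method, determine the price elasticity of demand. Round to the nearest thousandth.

-2.907

%ΔQ = (1165 − 3733)/[(3733 + 1165)/2] = -2568/2449 ≈ -1.0486.
%Δp = (46.8 − 32.5)/[(32.5 + 46.8)/2] = 14.3/39.65 ≈ 0.3607.
Arc elasticity E = %ΔQ/%Δp ≈ -1.0486/0.3607 ≈ -2.907.
|E| > 1: demand is elastic over this range.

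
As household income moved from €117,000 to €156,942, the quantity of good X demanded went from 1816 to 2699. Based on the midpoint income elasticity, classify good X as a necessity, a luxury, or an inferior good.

%ΔQ = (2699 − 1816)/[(1816+2699)/2] = 883/2257.5 ≈ 0.3911.
%ΔY = (156,942 − 117,000)/[(117,000+156,942)/2] = 39942/136971 ≈ 0.2916.
E_I = %ΔQ/%ΔY ≈ 1.341.
E_I > 1: normal good (luxury).

luxury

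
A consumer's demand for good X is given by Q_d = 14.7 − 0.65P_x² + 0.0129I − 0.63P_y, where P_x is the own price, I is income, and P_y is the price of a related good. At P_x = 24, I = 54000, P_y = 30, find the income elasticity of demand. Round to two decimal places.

2.19

Substituting, Q_d = 14.7 − 0.65(24)² + 0.0129(54000) − 0.63(30) = 14.7 − 374.4 + 696.6 − 18.9 = 318.
∂Q_d/∂I = +0.0129, so E_I = 0.0129·(54000/318) ≈ 2.19.
E_I > 1: normal good (luxury).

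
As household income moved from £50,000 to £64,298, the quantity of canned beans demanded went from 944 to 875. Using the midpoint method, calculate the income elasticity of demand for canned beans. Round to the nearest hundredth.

-0.30

%ΔQ = (875 − 944)/[(944+875)/2] = -69/909.5 ≈ -0.0759.
%ΔI = (64,298 − 50,000)/[(50,000+64,298)/2] = 14298/57149 ≈ 0.2502.
E_I = %ΔQ/%ΔI ≈ -0.30.
E_I < 0: inferior good.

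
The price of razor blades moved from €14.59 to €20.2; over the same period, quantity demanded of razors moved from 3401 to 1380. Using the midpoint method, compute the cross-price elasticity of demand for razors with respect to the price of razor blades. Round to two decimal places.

-2.62

%ΔQ_x = (1380 − 3401)/[(3401+1380)/2] = -2021/2390.5 ≈ -0.8454.
%ΔP_y = (20.2 − 14.59)/[(14.59+20.2)/2] ≈ 0.3225.
E_xy = -0.8454/0.3225 ≈ -2.62.
E_xy < 0, so razors and razor blades are complements.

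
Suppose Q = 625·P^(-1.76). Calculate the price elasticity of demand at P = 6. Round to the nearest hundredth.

-1.76

For a Cobb–Douglas (constant-elasticity) form Q = A·P^α·…, the elasticity with respect to P equals the exponent α at every point.
Here the exponent on P is -1.76, so the price elasticity of demand is -1.76.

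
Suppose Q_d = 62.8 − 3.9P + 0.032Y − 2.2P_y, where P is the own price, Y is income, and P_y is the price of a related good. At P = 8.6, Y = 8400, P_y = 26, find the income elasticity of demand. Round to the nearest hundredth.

1.12

Q_d = 62.8 − 3.9(8.6) + 0.032(8400) − 2.2(26) = 62.8 − 33.54 + 268.8 − 57.2 = 240.86.
∂Q_d/∂Y = +0.032, so E_I = 0.032·(8400/240.86) ≈ 1.12.
E_I > 1: normal good (luxury).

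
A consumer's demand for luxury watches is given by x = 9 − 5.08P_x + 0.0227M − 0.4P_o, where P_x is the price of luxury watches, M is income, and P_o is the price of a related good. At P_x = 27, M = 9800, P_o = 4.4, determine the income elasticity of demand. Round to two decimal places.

x = 9 − 5.08(27) + 0.0227(9800) − 0.4(4.4) = 9 − 137.16 + 222.46 − 1.76 = 92.54.
∂x/∂M = +0.0227, so E_I = 0.0227·(9800/92.54) ≈ 2.40.
E_I > 1: normal good (luxury).

2.40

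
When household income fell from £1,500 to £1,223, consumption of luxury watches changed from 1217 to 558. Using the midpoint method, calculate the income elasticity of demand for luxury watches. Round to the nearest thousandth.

%ΔQ = (558 − 1217)/[(1217+558)/2] = -659/887.5 ≈ -0.7425.
%ΔI = (1,223 − 1,500)/[(1,500+1,223)/2] = -277/1361.5 ≈ -0.2035.
E_I = %ΔQ/%ΔI ≈ 3.650.
E_I > 1: normal good (luxury).

3.650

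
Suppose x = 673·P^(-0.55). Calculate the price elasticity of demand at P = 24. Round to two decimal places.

-0.55

For a Cobb–Douglas (constant-elasticity) form x = A·P^α·…, the elasticity with respect to P equals the exponent α at every point.
Here the exponent on P is -0.55, so the price elasticity of demand is -0.55.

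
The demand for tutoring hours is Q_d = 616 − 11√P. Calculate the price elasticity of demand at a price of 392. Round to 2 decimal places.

-0.27

At P = 392, Q_d = 398.2111.
dQ_d/dP = −11/(2√P) = −11/(2·19.799).
Point elasticity E = (dQ_d/dP)·(P/Q_d) = -0.2778 × 392/398.2111 ≈ -0.27.
|E| < 1, so demand is inelastic at this price.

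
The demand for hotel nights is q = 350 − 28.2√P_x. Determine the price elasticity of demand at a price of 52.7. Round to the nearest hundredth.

At P_x = 52.7, q = 145.2828.
dq/dP_x = −28.2/(2√P_x) = −28.2/(2·7.2595).
Point elasticity E = (dq/dP_x)·(P_x/q) = -1.9423 × 52.7/145.2828 ≈ -0.70.
|E| < 1, so demand is inelastic at this price.

-0.70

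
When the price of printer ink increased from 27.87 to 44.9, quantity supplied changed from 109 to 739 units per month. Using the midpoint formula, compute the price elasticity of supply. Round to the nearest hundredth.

3.17

%ΔQ = (739 − 109)/[(109 + 739)/2] = 630/424 ≈ 1.4858.
%ΔP = (44.9 − 27.87)/[(27.87 + 44.9)/2] = 17.03/36.385 ≈ 0.4681.
Arc elasticity E = %ΔQ/%ΔP ≈ 1.4858/0.4681 ≈ 3.17.
|E| > 1: supply is elastic over this range.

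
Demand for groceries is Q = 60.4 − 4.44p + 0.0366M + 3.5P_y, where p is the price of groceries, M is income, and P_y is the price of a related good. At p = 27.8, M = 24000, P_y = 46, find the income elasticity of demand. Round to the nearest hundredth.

At the given point, Q = 60.4 − 4.44(27.8) + 0.0366(24000) + 3.5(46) = 60.4 − 123.432 + 878.4 + 161 = 976.368.
∂Q/∂M = +0.0366, so E_I = 0.0366·(24000/976.368) ≈ 0.90.
E_I ∈ (0,1): normal good (necessity).

0.90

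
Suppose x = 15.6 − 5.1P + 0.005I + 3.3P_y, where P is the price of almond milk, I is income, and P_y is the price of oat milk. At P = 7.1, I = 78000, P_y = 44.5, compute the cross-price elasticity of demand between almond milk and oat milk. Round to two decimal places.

0.28

First evaluate x: 15.6 − 5.1(7.1) + 0.005(78000) + 3.3(44.5) = 15.6 − 36.21 + 390 + 146.85 = 516.24.
∂x/∂P_y = +3.3, so E_xy = 3.3·(44.5/516.24) ≈ 0.28.
E_xy > 0: the goods are substitutes.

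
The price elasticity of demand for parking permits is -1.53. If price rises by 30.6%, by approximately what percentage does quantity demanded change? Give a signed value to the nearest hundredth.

%ΔQ ≈ E × %ΔP = (-1.53) × (30.6%) ≈ -46.82%.

-46.82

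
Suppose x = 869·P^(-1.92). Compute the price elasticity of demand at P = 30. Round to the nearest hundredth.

For a Cobb–Douglas (constant-elasticity) form x = A·P^α·…, the elasticity with respect to P equals the exponent α at every point.
Here the exponent on P is -1.92, so the price elasticity of demand is -1.92.

-1.92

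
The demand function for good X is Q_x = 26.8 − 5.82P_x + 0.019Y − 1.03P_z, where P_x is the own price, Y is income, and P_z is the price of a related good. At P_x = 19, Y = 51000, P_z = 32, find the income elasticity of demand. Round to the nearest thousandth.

1.137

Q_x = 26.8 − 5.82(19) + 0.019(51000) − 1.03(32) = 26.8 − 110.58 + 969 − 32.96 = 852.26.
∂Q_x/∂Y = +0.019, so E_I = 0.019·(51000/852.26) ≈ 1.137.
E_I > 1: normal good (luxury).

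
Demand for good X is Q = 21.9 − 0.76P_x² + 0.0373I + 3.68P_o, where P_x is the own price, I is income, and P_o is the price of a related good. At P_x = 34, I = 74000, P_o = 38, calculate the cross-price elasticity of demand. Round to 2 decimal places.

0.07

Q = 21.9 − 0.76(34)² + 0.0373(74000) + 3.68(38) = 21.9 − 878.56 + 2760.2 + 139.84 = 2043.38.
∂Q/∂P_o = +3.68, so E_xy = 3.68·(38/2043.38) ≈ 0.07.
E_xy > 0: the goods are substitutes.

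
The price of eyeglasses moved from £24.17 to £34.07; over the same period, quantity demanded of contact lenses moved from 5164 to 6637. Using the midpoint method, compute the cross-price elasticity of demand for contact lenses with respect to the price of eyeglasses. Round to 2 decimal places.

%ΔQ_x = (6637 − 5164)/[(5164+6637)/2] = 1473/5900.5 ≈ 0.2496.
%ΔP_y = (34.07 − 24.17)/[(24.17+34.07)/2] ≈ 0.3400.
E_xy = 0.2496/0.3400 ≈ 0.73.
E_xy > 0, so contact lenses and eyeglasses are substitutes.

0.73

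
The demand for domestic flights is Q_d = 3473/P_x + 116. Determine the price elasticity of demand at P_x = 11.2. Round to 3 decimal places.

At P_x = 11.2, Q_d = 426.0893.
dQ_d/dP_x = −3473/P_x² = −27.6865.
Point elasticity E = (dQ_d/dP_x)·(P_x/Q_d) = -27.6865 × 11.2/426.0893 ≈ -0.728.
|E| < 1, so demand is inelastic at this price.

-0.728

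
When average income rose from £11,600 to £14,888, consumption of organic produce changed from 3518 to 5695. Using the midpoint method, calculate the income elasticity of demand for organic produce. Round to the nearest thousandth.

1.904

%ΔQ = (5695 − 3518)/[(3518+5695)/2] = 2177/4606.5 ≈ 0.4726.
%ΔY = (14,888 − 11,600)/[(11,600+14,888)/2] = 3288/13244 ≈ 0.2483.
E_I = %ΔQ/%ΔY ≈ 1.904.
E_I > 1: normal good (luxury).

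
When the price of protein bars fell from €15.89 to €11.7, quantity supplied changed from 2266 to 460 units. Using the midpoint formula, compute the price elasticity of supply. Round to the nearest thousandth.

4.362

%ΔQ = (460 − 2266)/[(2266 + 460)/2] = -1806/1363 ≈ -1.3250.
%ΔP = (11.7 − 15.89)/[(15.89 + 11.7)/2] = -4.19/13.795 ≈ -0.3037.
Arc elasticity E = %ΔQ/%ΔP ≈ -1.3250/-0.3037 ≈ 4.362.
|E| > 1: supply is elastic over this range.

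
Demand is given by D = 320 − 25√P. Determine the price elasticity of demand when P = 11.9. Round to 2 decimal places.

At P = 11.9, D = 233.7591.
dD/dP = −25/(2√P) = −25/(2·3.4496).
Point elasticity E = (dD/dP)·(P/D) = -3.6236 × 11.9/233.7591 ≈ -0.18.
|E| < 1, so demand is inelastic at this price.

-0.18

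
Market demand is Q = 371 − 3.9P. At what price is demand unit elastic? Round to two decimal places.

47.56

For linear demand Q = a − bP, E = −bP/(a − bP). |E| = 1 ⇒ bP = a − bP ⇒ P = a/(2b).
P = 371/(2·3.9) ≈ 47.56.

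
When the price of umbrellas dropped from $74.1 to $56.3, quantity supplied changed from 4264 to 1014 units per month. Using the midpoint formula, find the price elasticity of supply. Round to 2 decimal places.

4.51

%Δq = (1014 − 4264)/[(4264 + 1014)/2] = -3250/2639 ≈ -1.2315.
%Δp = (56.3 − 74.1)/[(74.1 + 56.3)/2] = -17.8/65.2 ≈ -0.2730.
Arc elasticity E = %Δq/%Δp ≈ -1.2315/-0.2730 ≈ 4.51.
|E| > 1: supply is elastic over this range.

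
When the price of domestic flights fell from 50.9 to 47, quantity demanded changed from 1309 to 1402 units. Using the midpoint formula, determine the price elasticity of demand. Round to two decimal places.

-0.86

%ΔQ = (1402 − 1309)/[(1309 + 1402)/2] = 93/1355.5 ≈ 0.0686.
%Δp = (47 − 50.9)/[(50.9 + 47)/2] = -3.9/48.95 ≈ -0.0797.
Arc elasticity E = %ΔQ/%Δp ≈ 0.0686/-0.0797 ≈ -0.86.
|E| < 1: demand is inelastic over this range.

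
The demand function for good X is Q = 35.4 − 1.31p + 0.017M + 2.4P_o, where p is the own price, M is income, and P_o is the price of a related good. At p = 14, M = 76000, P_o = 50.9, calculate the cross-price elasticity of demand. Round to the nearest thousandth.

0.085

At the given point, Q = 35.4 − 1.31(14) + 0.017(76000) + 2.4(50.9) = 35.4 − 18.34 + 1292 + 122.16 = 1431.22.
∂Q/∂P_o = +2.4, so E_xy = 2.4·(50.9/1431.22) ≈ 0.085.
E_xy > 0: the goods are substitutes.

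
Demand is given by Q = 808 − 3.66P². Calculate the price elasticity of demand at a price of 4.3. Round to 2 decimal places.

At P = 4.3, Q = 740.3266.
dQ/dP = −2·3.66·P = −31.476.
Point elasticity E = (dQ/dP)·(P/Q) = -31.476 × 4.3/740.3266 ≈ -0.18.
|E| < 1, so demand is inelastic at this price.

-0.18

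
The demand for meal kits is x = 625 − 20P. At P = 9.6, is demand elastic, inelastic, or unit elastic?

At P = 9.6, x = 433.
dx/dP = −20.
Point elasticity E = (dx/dP)·(P/x) = -20 × 9.6/433 ≈ -0.443.
|E| ≈ 0.443 < 1, so demand is inelastic.

inelastic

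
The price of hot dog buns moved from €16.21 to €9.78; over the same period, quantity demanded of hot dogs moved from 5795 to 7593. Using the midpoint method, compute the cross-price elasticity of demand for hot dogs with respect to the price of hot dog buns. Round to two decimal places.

-0.54

%ΔQ_x = (7593 − 5795)/[(5795+7593)/2] = 1798/6694 ≈ 0.2686.
%ΔP_y = (9.78 − 16.21)/[(16.21+9.78)/2] ≈ -0.4948.
E_xy = 0.2686/-0.4948 ≈ -0.54.
E_xy < 0, so hot dogs and hot dog buns are complements.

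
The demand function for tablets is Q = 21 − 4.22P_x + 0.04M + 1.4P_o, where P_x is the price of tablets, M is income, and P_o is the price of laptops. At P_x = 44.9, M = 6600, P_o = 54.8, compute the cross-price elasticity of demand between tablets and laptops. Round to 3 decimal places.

0.445

Evaluating quantity at (P_x, M, P_o) gives Q = 21 − 4.22(44.9) + 0.04(6600) + 1.4(54.8) = 21 − 189.478 + 264 + 76.72 = 172.242.
∂Q/∂P_o = +1.4, so E_xy = 1.4·(54.8/172.242) ≈ 0.445.
E_xy > 0: the goods are substitutes.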